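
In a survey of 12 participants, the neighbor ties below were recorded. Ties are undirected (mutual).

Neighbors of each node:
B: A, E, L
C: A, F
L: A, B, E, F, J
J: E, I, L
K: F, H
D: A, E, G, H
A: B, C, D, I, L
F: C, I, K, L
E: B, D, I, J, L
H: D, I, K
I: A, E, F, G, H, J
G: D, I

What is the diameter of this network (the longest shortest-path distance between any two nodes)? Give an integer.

Eccentricity of each node (its greatest distance to any other): A:3, B:3, C:3, D:3, E:3, F:3, G:3, H:3, I:2, J:3, K:3, L:3.
The maximum eccentricity is 3, realized for instance by the pair H–C via H – I – F – C. So the diameter is 3.

3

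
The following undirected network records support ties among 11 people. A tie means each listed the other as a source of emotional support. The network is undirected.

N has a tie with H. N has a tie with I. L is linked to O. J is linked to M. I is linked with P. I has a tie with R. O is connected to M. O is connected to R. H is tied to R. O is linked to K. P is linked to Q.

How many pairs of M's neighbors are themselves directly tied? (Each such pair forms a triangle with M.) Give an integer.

0

M's neighbors are J and O, but none of them are tied to each other, so no triangle contains M.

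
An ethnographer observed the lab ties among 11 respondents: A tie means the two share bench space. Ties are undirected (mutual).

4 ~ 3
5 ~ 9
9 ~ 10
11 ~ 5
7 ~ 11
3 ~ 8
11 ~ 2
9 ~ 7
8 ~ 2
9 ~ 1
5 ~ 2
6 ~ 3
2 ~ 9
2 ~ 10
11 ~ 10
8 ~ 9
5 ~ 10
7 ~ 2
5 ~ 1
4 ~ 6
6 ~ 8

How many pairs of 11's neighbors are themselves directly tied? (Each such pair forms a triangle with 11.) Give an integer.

11's neighbors: 2, 5, 7, and 10.
Neighbor pairs that are themselves tied: 11–2–5; 11–2–7; 11–2–10; 11–5–10. Each forms one triangle with 11, for 4 in total.

4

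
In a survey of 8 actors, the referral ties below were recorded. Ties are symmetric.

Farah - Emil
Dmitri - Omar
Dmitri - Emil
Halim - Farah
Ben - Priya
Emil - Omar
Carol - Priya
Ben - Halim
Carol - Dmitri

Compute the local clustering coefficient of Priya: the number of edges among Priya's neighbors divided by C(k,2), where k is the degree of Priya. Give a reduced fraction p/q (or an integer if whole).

Priya's neighbors: Ben and Carol (k = 2).
Possible neighbor pairs: C(2,2) = 1. Edges among them: none → e = 0.
Clustering(Priya) = 0/1.

0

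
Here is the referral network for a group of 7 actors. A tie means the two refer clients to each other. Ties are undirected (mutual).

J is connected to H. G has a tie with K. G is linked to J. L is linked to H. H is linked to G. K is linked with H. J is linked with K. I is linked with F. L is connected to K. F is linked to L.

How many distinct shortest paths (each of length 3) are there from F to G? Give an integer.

The shortest distance is 3. The length-3 paths are: F–L–H–G; F–L–K–G.
That gives 2 distinct shortest paths.

2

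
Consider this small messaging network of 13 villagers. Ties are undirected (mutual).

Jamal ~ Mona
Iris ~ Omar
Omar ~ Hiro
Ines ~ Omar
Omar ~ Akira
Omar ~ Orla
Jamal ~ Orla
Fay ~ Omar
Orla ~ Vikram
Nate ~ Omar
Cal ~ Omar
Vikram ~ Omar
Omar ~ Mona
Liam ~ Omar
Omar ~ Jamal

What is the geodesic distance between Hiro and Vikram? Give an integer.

One shortest route is Hiro – Omar – Vikram, which uses 2 edges, and Hiro and Vikram are not directly tied, so nothing shorter exists. So d(Hiro,Vikram) = 2.

2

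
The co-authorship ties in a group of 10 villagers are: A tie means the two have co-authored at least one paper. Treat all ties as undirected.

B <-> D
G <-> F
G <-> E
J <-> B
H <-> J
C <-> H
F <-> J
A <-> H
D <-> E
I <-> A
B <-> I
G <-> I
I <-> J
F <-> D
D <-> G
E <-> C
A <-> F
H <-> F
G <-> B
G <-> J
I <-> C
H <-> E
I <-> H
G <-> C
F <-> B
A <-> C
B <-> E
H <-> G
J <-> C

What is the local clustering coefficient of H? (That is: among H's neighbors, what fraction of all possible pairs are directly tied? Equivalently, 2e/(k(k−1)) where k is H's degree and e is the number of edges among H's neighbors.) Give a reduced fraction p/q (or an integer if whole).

H's neighbors: A, C, E, F, G, I, and J (k = 7).
Possible neighbor pairs: C(7,2) = 21. Edges among them: A–C, A–F, A–I, C–E, C–G, C–I, C–J, E–G, F–G, F–J, G–I, G–J, I–J → e = 13.
Clustering(H) = 13/21.

13/21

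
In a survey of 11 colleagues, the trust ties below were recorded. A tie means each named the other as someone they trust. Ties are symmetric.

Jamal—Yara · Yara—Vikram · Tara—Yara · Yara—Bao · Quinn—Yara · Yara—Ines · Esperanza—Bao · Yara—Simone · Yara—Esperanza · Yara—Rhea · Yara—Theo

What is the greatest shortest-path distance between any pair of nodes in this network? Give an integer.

Eccentricity of each node (its greatest distance to any other): Bao:2, Esperanza:2, Ines:2, Jamal:2, Quinn:2, Rhea:2, Simone:2, Tara:2, Theo:2, Vikram:2, Yara:1.
The maximum eccentricity is 2, realized for instance by the pair Ines–Bao via Ines – Yara – Bao. So the diameter is 2.

2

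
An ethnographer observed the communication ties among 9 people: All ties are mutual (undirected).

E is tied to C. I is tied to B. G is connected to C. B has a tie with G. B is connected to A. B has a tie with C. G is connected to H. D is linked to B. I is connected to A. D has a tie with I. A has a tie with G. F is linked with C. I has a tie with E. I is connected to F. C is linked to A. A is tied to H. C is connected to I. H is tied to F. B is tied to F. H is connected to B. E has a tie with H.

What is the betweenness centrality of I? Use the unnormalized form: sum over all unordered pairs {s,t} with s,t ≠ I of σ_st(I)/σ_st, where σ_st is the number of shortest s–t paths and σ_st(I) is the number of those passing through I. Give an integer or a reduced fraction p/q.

Pairs whose geodesics pass through I — D–A: 1/2; D–F: 1/2; D–E: 1; D–C: 1/2; A–F: 1/4; A–E: 1/3; F–E: 1/3; E–B: 1/3.
All other pairs contribute 0.
Summing the contributions gives betweenness(I) = 15/4.

15/4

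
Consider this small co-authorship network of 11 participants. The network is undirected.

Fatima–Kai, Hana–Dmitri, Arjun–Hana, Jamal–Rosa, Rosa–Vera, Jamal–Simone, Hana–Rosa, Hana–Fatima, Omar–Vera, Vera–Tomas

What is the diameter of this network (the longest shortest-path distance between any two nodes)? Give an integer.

Eccentricity of each node (its greatest distance to any other): Arjun:4, Dmitri:4, Fatima:4, Hana:3, Jamal:4, Kai:5, Omar:5, Rosa:3, Simone:5, Tomas:5, Vera:4.
The maximum eccentricity is 5, realized for instance by the pair Simone–Kai via Simone – Jamal – Rosa – Hana – Fatima – Kai. So the diameter is 5.

5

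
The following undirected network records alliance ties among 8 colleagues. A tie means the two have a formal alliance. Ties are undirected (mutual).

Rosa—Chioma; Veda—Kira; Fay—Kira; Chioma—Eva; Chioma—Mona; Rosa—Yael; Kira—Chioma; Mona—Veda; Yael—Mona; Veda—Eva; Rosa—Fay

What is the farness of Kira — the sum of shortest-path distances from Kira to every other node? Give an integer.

Distances from Kira: Chioma:1, Eva:2, Fay:1, Mona:2, Rosa:2, Veda:1, Yael:3.
Sum = 1 + 2 + 1 + 2 + 2 + 1 + 3 = 12.

12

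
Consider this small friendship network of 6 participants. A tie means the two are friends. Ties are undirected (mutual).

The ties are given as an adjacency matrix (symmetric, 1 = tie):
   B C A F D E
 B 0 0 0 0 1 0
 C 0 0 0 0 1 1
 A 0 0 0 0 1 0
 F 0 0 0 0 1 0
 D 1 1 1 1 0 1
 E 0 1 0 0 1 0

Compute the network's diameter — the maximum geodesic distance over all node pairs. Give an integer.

Eccentricity of each node (its greatest distance to any other): A:2, B:2, C:2, D:1, E:2, F:2.
The maximum eccentricity is 2, realized for instance by the pair B–C via B – D – C. So the diameter is 2.

2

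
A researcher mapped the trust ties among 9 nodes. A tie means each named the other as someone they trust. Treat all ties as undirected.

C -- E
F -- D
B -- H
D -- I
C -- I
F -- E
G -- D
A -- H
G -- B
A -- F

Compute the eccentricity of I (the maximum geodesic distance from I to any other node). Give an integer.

Distances from I: A:3, B:3, C:1, D:1, E:2, F:2, G:2, H:4.
The largest is 4 (to H), so the eccentricity of I is 4.

4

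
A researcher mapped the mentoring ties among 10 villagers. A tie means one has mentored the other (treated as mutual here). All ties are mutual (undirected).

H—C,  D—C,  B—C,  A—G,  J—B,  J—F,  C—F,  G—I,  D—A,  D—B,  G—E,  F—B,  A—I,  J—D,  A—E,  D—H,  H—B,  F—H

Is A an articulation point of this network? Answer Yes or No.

Yes

Removing A leaves {B, C, D, F, H, and J} with no path to {E, G, and I}, so the network splits into 2 components. A is a cut vertex.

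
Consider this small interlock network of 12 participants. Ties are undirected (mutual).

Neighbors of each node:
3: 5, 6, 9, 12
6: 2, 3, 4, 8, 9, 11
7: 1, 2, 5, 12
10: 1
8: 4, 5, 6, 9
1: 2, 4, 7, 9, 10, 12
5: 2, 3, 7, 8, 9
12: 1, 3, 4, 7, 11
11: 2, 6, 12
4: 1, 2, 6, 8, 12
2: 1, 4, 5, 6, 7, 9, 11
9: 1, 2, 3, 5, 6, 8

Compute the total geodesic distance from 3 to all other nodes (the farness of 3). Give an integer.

Distances from 3: 1:2, 2:2, 4:2, 5:1, 6:1, 7:2, 8:2, 9:1, 10:3, 11:2, 12:1.
Sum = 2 + 2 + 2 + 1 + 1 + 2 + 2 + 1 + 3 + 2 + 1 = 19.

19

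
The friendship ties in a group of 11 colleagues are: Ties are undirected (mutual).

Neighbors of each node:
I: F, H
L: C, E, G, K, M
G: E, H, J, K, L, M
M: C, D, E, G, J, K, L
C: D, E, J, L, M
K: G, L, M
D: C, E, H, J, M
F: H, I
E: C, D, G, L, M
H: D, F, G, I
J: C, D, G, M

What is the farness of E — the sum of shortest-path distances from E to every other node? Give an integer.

17

Distances from E: C:1, D:1, F:3, G:1, H:2, I:3, J:2, K:2, L:1, M:1.
Sum = 1 + 1 + 3 + 1 + 2 + 3 + 2 + 2 + 1 + 1 = 17.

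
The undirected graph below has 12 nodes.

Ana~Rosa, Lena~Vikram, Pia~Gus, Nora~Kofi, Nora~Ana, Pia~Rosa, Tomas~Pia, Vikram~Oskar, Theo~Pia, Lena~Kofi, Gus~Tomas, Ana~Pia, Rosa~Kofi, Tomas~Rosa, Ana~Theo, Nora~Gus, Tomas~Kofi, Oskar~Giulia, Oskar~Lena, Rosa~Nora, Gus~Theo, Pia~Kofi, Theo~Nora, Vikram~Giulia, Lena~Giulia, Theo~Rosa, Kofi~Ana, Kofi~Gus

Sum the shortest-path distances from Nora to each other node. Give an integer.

20

Distances from Nora: Ana:1, Giulia:3, Gus:1, Kofi:1, Lena:2, Oskar:3, Pia:2, Rosa:1, Theo:1, Tomas:2, Vikram:3.
Sum = 1 + 3 + 1 + 1 + 2 + 3 + 2 + 1 + 1 + 2 + 3 = 20.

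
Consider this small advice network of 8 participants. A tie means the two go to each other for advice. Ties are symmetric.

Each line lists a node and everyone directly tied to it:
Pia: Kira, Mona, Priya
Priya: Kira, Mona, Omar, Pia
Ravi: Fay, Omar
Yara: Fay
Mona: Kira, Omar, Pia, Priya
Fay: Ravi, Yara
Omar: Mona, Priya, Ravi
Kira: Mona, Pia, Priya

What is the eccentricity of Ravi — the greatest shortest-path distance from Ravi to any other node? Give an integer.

Distances from Ravi: Fay:1, Kira:3, Mona:2, Omar:1, Pia:3, Priya:2, Yara:2.
The largest is 3 (to Kira and Pia), so the eccentricity of Ravi is 3.

3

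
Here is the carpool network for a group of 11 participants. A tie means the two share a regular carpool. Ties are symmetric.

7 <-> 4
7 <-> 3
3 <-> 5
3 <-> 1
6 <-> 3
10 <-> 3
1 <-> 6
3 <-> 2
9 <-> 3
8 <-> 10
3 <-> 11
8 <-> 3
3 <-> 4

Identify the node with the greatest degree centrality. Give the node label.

Degrees — 1:2, 2:1, 3:10, 4:2, 5:1, 6:2, 7:2, 8:2, 9:1, 10:2, 11:1.
The maximum is 10, attained only by 3.

3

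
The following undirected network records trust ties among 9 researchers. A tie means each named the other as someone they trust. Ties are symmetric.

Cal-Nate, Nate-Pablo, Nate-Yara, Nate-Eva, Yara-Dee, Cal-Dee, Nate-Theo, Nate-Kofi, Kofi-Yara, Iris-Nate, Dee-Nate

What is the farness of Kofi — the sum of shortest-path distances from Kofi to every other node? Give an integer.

14

Distances from Kofi: Cal:2, Dee:2, Eva:2, Iris:2, Nate:1, Pablo:2, Theo:2, Yara:1.
Sum = 2 + 2 + 2 + 2 + 1 + 2 + 2 + 1 = 14.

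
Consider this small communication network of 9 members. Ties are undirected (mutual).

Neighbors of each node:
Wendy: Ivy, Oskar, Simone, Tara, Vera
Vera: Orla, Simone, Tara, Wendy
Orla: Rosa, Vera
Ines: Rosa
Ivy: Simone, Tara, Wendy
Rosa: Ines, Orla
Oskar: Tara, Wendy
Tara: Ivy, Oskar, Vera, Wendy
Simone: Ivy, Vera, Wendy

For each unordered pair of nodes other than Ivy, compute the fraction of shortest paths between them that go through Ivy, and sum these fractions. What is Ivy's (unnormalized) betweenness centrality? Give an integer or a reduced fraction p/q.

1/3

Pairs whose geodesics pass through Ivy — Simone–Tara: 1/3.
All other pairs contribute 0.
Summing the contributions gives betweenness(Ivy) = 1/3.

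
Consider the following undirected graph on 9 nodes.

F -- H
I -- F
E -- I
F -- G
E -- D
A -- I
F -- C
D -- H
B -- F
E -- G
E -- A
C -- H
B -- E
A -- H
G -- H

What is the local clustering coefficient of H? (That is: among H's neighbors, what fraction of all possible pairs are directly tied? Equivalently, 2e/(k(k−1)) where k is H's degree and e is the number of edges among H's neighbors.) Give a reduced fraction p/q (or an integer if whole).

H's neighbors: A, C, D, F, and G (k = 5).
Possible neighbor pairs: C(5,2) = 10. Edges among them: C–F, F–G → e = 2.
Clustering(H) = 2/10 = 1/5.

1/5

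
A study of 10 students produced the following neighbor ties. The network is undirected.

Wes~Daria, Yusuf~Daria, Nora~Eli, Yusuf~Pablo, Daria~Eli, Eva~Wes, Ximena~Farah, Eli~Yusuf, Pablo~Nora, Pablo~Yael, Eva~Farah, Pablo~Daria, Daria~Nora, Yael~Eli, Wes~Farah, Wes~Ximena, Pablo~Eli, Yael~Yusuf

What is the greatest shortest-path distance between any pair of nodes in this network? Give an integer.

Eccentricity of each node (its greatest distance to any other): Daria:2, Eli:3, Eva:4, Farah:4, Nora:3, Pablo:3, Wes:3, Ximena:4, Yael:4, Yusuf:3.
The maximum eccentricity is 4, realized for instance by the pair Yael–Ximena via Yael – Eli – Daria – Wes – Ximena. So the diameter is 4.

4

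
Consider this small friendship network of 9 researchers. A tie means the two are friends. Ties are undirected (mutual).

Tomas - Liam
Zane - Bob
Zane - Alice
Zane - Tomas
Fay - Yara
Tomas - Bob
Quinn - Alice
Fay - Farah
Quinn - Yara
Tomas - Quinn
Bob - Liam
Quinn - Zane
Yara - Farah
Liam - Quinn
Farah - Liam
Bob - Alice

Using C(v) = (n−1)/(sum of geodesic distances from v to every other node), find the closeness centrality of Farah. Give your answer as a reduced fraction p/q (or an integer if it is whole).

Distances from Farah: Alice:3, Bob:2, Fay:1, Liam:1, Quinn:2, Tomas:2, Yara:1, Zane:3. Sum = 15.
n = 9, so closeness = 8/15.

8/15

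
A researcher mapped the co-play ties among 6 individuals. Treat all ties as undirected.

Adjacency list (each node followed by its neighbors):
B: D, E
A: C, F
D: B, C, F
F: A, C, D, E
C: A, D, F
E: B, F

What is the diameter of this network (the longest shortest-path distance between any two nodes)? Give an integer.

Eccentricity of each node (its greatest distance to any other): A:3, B:3, C:2, D:2, E:2, F:2.
The maximum eccentricity is 3, realized for instance by the pair B–A via B – D – C – A. So the diameter is 3.

3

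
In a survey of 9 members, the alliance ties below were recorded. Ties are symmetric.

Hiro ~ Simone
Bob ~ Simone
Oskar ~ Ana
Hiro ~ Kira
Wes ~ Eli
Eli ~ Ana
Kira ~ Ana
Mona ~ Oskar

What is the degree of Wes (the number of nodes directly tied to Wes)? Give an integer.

Wes is directly tied to Eli. That is 1 neighbor, so the degree of Wes is 1.

1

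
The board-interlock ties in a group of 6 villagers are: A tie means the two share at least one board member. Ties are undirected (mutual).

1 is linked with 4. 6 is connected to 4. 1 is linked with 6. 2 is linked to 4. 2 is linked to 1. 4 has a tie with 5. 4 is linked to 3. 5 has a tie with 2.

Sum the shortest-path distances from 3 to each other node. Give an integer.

Distances from 3: 1:2, 2:2, 4:1, 5:2, 6:2.
Sum = 2 + 2 + 1 + 2 + 2 = 9.

9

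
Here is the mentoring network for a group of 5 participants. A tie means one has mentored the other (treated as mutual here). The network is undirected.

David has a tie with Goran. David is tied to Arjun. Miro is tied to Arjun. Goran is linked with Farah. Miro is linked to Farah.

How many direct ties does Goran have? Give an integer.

Goran is directly tied to David and Farah. That is 2 neighbors, so the degree of Goran is 2.

2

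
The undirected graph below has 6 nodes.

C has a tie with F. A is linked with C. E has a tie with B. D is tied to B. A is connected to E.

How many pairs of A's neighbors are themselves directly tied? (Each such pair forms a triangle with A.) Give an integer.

A's neighbors are C and E, but none of them are tied to each other, so no triangle contains A.

0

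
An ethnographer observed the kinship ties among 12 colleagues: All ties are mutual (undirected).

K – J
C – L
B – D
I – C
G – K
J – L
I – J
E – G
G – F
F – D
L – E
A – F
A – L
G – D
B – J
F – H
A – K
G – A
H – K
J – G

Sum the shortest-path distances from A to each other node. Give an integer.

20

Distances from A: B:3, C:2, D:2, E:2, F:1, G:1, H:2, I:3, J:2, K:1, L:1.
Sum = 3 + 2 + 2 + 2 + 1 + 1 + 2 + 3 + 2 + 1 + 1 = 20.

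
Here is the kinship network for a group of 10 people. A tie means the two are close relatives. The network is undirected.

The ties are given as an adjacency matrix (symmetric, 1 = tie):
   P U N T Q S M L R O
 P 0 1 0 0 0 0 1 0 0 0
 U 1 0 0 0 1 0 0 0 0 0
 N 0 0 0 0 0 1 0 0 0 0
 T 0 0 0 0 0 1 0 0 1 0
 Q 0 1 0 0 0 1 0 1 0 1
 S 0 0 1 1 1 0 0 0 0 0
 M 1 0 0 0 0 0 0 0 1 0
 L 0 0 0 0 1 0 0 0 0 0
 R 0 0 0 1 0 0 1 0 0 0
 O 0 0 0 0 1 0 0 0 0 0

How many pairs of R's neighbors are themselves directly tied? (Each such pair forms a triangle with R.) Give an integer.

0

R's neighbors are M and T, but none of them are tied to each other, so no triangle contains R.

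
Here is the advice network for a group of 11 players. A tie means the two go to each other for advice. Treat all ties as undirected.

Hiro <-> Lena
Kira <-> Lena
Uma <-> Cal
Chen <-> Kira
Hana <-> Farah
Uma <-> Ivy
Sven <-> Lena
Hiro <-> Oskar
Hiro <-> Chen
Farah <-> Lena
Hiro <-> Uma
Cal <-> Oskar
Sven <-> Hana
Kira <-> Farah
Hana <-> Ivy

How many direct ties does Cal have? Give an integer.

Cal is directly tied to Oskar and Uma. That is 2 neighbors, so the degree of Cal is 2.

2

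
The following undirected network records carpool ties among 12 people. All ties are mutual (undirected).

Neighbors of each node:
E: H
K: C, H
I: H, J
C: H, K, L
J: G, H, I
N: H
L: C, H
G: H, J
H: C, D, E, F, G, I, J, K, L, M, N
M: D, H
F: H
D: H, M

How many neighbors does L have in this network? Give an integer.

L is directly tied to C and H. That is 2 neighbors, so the degree of L is 2.

2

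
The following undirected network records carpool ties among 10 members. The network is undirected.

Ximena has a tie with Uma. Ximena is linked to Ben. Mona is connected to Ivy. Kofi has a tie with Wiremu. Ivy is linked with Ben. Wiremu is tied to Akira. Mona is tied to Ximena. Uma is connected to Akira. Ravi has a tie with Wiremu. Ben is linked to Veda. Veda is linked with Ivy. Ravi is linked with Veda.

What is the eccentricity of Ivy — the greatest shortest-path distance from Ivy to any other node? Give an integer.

4

Distances from Ivy: Akira:4, Ben:1, Kofi:4, Mona:1, Ravi:2, Uma:3, Veda:1, Wiremu:3, Ximena:2.
The largest is 4 (to Akira and Kofi), so the eccentricity of Ivy is 4.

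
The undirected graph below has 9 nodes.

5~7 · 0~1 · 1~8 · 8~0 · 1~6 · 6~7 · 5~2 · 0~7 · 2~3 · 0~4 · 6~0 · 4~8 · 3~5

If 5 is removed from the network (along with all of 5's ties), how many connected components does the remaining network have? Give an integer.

Without 5, the remaining ties split the others into: {0, 1, 4, 6, 7, 8}; {2, 3}.
That's 2 separate components.

2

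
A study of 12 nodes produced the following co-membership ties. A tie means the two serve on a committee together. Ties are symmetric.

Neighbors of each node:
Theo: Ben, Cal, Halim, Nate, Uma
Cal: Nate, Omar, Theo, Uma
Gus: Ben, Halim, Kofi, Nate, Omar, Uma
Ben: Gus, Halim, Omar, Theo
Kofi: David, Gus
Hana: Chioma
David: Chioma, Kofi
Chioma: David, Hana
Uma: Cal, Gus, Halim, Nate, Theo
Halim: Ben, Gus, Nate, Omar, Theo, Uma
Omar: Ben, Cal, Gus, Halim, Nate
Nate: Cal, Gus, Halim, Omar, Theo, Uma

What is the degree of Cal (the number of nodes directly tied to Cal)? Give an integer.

Cal is directly tied to Nate, Omar, Theo, and Uma. That is 4 neighbors, so the degree of Cal is 4.

4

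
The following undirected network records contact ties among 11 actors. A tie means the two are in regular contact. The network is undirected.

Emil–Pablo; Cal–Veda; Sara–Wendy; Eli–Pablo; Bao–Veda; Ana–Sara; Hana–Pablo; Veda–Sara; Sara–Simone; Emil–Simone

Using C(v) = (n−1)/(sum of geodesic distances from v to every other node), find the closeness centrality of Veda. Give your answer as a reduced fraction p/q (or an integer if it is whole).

Distances from Veda: Ana:2, Bao:1, Cal:1, Eli:5, Emil:3, Hana:5, Pablo:4, Sara:1, Simone:2, Wendy:2. Sum = 26.
n = 11, so closeness = 10/26 = 5/13.

5/13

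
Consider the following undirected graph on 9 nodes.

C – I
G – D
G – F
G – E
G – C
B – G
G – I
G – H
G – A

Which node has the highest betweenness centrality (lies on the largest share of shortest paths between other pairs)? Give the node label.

Unnormalized betweenness of each node: A:0, B:0, C:0, D:0, E:0, F:0, G:27, H:0, I:0.
G has the largest value, 27, making it the main broker — the node through which the most shortest paths run.

G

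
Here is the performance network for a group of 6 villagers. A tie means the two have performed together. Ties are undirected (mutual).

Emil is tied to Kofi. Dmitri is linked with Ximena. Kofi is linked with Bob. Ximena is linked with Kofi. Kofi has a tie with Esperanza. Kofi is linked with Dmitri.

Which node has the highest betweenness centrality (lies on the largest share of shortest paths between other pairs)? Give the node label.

Kofi

Unnormalized betweenness of each node: Bob:0, Dmitri:0, Emil:0, Esperanza:0, Kofi:9, Ximena:0.
Kofi has the largest value, 9, making it the main broker — the node through which the most shortest paths run.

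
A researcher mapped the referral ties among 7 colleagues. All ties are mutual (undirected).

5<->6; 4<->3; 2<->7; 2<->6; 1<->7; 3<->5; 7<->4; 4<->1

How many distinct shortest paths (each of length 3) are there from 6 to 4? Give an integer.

The shortest distance is 3. The length-3 paths are: 6–2–7–4; 6–5–3–4.
That gives 2 distinct shortest paths.

2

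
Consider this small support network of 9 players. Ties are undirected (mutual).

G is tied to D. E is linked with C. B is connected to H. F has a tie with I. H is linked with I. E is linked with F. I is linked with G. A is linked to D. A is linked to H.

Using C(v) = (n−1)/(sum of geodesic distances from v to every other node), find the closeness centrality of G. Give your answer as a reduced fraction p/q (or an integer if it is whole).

4/9

Distances from G: A:2, B:3, C:4, D:1, E:3, F:2, H:2, I:1. Sum = 18.
n = 9, so closeness = 8/18 = 4/9.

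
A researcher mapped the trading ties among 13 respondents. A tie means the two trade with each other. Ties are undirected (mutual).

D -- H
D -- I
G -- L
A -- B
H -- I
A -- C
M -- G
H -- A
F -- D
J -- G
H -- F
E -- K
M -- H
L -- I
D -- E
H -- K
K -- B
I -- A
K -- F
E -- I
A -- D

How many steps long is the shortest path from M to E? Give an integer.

3

One shortest route is M – H – I – E, which uses 3 edges, and at distance 2 from M we only reach {A, D, F, I, J, K, L}, which does not include E. So d(M,E) = 3.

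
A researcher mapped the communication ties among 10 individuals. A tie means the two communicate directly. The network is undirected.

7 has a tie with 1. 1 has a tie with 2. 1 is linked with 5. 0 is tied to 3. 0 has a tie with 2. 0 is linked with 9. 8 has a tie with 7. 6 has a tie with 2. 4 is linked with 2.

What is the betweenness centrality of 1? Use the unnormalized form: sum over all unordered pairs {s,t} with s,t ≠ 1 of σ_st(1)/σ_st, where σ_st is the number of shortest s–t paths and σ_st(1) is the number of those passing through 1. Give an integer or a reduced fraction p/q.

Pairs whose geodesics pass through 1 — 9–5: 1; 9–7: 1; 9–8: 1; 3–5: 1; 3–7: 1; 3–8: 1; 5–6: 1; 5–2: 1; 5–0: 1; 5–7: 1; 5–4: 1; 5–8: 1; 6–7: 1; 6–8: 1 … (+6 more pairs).
All other pairs contribute 0.
Summing the contributions gives betweenness(1) = 20.

20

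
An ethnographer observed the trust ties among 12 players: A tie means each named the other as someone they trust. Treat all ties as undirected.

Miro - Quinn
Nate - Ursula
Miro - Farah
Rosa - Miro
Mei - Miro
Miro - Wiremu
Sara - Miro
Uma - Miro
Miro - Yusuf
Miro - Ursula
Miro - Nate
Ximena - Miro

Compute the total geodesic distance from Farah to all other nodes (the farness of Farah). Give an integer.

Distances from Farah: Mei:2, Miro:1, Nate:2, Quinn:2, Rosa:2, Sara:2, Uma:2, Ursula:2, Wiremu:2, Ximena:2, Yusuf:2.
Sum = 2 + 1 + 2 + 2 + 2 + 2 + 2 + 2 + 2 + 2 + 2 = 21.

21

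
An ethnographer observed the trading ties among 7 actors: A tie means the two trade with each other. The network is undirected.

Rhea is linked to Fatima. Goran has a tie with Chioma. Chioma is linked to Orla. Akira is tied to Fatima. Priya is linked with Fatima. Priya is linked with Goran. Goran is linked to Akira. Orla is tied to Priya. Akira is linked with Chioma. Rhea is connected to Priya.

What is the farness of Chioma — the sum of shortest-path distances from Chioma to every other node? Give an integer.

10

Distances from Chioma: Akira:1, Fatima:2, Goran:1, Orla:1, Priya:2, Rhea:3.
Sum = 1 + 2 + 1 + 1 + 2 + 3 = 10.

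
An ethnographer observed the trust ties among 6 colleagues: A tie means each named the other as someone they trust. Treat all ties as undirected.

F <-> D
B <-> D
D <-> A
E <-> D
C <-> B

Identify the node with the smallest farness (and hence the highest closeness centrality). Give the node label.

Farness (sum of distances to all others) for each node — A:10, B:8, C:12, D:6, E:10, F:10.
The smallest farness is 6, for D, so D has the highest closeness.

D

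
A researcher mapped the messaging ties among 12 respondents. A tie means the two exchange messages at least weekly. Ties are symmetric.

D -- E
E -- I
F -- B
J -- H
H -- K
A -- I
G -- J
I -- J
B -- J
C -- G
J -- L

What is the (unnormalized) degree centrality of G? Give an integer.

2

G is directly tied to C and J. That is 2 neighbors, so the degree of G is 2.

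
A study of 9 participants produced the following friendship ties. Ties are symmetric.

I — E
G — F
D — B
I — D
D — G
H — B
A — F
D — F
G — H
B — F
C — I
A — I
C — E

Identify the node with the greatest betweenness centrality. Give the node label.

I

Unnormalized betweenness of each node: A:3/2, B:3, C:0, D:65/6, E:0, F:23/6, G:3, H:1/3, I:25/2.
I has the largest value, 25/2, making it the main broker — the node through which the most shortest paths run.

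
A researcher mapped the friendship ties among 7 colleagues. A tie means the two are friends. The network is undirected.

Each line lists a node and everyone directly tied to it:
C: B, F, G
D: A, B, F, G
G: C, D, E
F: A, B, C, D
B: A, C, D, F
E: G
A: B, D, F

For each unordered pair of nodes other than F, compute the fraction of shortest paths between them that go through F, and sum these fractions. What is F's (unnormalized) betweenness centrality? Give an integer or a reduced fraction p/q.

Pairs whose geodesics pass through F — D–C: 1/3; C–A: 1/2.
All other pairs contribute 0.
Summing the contributions gives betweenness(F) = 5/6.

5/6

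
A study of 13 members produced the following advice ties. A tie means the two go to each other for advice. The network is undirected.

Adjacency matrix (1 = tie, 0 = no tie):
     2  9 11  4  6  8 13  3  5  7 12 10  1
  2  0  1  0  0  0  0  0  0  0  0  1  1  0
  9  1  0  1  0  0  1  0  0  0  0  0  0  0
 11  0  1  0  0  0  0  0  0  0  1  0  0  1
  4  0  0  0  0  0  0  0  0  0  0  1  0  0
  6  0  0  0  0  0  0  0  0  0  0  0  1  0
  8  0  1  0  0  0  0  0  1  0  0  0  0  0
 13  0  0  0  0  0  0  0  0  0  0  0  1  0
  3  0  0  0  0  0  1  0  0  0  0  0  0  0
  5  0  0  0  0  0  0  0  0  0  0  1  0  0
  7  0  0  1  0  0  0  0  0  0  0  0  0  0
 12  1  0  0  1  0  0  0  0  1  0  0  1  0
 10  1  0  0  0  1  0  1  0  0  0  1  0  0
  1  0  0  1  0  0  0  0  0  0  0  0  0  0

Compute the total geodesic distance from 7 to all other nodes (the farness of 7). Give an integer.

43

Distances from 7: 1:2, 2:3, 3:4, 4:5, 5:5, 6:5, 8:3, 9:2, 10:4, 11:1, 12:4, 13:5.
Sum = 2 + 3 + 4 + 5 + 5 + 5 + 3 + 2 + 4 + 1 + 4 + 5 = 43.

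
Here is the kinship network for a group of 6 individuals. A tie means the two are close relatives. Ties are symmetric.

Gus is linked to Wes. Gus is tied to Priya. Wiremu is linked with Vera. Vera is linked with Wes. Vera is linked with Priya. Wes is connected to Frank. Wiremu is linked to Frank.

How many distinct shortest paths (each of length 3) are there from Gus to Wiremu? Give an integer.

The shortest distance is 3. The length-3 paths are: Gus–Wes–Frank–Wiremu; Gus–Wes–Vera–Wiremu; Gus–Priya–Vera–Wiremu.
That gives 3 distinct shortest paths.

3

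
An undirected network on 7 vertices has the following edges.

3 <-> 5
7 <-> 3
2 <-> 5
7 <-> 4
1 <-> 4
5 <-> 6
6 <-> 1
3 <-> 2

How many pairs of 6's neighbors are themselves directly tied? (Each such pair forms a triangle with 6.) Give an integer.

6's neighbors are 1 and 5, but none of them are tied to each other, so no triangle contains 6.

0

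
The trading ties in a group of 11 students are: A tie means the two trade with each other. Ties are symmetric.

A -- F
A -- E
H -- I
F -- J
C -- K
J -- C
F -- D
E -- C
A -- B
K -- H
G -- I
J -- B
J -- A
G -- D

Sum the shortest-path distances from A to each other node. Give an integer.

Distances from A: B:1, C:2, D:2, E:1, F:1, G:3, H:4, I:4, J:1, K:3.
Sum = 1 + 2 + 2 + 1 + 1 + 3 + 4 + 4 + 1 + 3 = 22.

22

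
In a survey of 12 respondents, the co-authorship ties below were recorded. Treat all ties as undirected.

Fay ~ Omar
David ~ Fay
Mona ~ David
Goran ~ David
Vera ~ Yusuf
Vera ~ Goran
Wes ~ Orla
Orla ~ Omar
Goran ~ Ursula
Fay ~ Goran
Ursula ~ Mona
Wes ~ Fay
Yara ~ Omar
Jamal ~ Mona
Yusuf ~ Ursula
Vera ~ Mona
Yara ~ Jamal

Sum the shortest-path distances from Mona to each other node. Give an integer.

22

Distances from Mona: David:1, Fay:2, Goran:2, Jamal:1, Omar:3, Orla:4, Ursula:1, Vera:1, Wes:3, Yara:2, Yusuf:2.
Sum = 1 + 2 + 2 + 1 + 3 + 4 + 1 + 1 + 3 + 2 + 2 = 22.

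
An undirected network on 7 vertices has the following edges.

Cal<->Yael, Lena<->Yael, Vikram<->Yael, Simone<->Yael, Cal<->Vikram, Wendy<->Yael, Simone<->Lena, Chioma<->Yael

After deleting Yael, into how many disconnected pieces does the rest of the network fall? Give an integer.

4

Without Yael, the remaining ties split the others into: {Chioma}; {Wendy}; {Cal, Vikram}; {Lena, Simone}.
That's 4 separate components.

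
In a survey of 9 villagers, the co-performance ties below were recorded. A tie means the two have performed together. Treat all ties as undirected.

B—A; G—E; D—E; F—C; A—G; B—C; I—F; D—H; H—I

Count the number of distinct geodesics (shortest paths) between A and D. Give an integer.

1

The shortest distance is 3, and the only length-3 path is A–G–E–D. So there is exactly 1 shortest path.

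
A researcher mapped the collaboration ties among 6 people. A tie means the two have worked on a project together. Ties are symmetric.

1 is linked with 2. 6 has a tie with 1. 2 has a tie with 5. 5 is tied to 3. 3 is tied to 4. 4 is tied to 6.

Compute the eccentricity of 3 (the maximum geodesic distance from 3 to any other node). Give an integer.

Distances from 3: 1:3, 2:2, 4:1, 5:1, 6:2.
The largest is 3 (to 1), so the eccentricity of 3 is 3.

3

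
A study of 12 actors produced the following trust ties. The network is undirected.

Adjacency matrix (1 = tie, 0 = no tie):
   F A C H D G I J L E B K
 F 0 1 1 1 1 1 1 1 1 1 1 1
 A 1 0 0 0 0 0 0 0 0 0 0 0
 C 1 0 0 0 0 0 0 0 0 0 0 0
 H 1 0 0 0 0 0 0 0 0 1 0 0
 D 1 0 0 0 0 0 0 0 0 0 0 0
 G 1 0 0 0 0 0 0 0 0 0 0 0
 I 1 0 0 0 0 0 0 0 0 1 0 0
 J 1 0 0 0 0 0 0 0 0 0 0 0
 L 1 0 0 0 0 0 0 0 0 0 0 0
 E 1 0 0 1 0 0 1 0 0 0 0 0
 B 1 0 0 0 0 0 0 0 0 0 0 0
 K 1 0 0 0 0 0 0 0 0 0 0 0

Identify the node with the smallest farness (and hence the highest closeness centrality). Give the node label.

Farness (sum of distances to all others) for each node — A:21, B:21, C:21, D:21, E:19, F:11, G:21, H:20, I:20, J:21, K:21, L:21.
The smallest farness is 11, for F, so F has the highest closeness.

F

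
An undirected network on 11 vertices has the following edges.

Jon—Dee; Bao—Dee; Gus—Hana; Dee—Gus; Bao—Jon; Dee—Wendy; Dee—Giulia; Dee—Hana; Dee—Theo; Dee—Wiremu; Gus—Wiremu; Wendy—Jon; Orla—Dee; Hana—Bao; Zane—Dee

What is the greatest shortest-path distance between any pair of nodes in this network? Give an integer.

Eccentricity of each node (its greatest distance to any other): Bao:2, Dee:1, Giulia:2, Gus:2, Hana:2, Jon:2, Orla:2, Theo:2, Wendy:2, Wiremu:2, Zane:2.
The maximum eccentricity is 2, realized for instance by the pair Jon–Hana via Jon – Dee – Hana. So the diameter is 2.

2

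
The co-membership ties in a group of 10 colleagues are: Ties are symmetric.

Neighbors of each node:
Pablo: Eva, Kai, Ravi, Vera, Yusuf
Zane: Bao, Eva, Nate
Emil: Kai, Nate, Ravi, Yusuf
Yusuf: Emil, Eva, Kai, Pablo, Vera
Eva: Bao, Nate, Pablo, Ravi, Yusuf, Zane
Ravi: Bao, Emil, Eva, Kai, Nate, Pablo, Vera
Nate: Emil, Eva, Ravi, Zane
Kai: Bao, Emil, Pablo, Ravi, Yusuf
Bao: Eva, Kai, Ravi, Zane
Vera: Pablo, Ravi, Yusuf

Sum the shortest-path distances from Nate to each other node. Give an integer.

14

Distances from Nate: Bao:2, Emil:1, Eva:1, Kai:2, Pablo:2, Ravi:1, Vera:2, Yusuf:2, Zane:1.
Sum = 2 + 1 + 1 + 2 + 2 + 1 + 2 + 2 + 1 = 14.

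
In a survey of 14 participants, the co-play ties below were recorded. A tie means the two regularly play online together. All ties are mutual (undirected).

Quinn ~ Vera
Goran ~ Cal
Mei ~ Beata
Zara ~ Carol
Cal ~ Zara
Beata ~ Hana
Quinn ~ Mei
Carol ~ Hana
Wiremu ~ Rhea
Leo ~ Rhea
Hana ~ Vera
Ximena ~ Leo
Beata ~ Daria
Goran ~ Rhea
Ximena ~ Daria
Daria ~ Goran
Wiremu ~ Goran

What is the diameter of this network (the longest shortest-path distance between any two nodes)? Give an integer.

5

Eccentricity of each node (its greatest distance to any other): Beata:3, Cal:5, Carol:5, Daria:3, Goran:4, Hana:4, Leo:5, Mei:4, Quinn:5, Rhea:5, Vera:5, Wiremu:5, Ximena:4, Zara:4.
The maximum eccentricity is 5, realized for instance by the pair Quinn–Cal via Quinn – Vera – Hana – Carol – Zara – Cal. So the diameter is 5.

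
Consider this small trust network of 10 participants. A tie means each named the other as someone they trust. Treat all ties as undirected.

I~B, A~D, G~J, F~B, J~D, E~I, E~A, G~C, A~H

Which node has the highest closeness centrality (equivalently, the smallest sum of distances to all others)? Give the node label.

A

Farness (sum of distances to all others) for each node — A:21, B:33, C:41, D:23, E:23, F:41, G:33, H:29, I:27, J:27.
The smallest farness is 21, for A, so A has the highest closeness.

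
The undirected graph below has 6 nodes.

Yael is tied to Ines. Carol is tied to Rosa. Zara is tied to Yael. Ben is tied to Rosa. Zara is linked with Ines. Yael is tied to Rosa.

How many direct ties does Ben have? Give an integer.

Ben is directly tied to Rosa. That is 1 neighbor, so the degree of Ben is 1.

1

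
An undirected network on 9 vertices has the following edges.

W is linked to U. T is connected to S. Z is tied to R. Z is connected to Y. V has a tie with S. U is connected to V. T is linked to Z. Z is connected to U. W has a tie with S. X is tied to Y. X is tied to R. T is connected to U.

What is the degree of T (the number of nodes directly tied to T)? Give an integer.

T is directly tied to S, U, and Z. That is 3 neighbors, so the degree of T is 3.

3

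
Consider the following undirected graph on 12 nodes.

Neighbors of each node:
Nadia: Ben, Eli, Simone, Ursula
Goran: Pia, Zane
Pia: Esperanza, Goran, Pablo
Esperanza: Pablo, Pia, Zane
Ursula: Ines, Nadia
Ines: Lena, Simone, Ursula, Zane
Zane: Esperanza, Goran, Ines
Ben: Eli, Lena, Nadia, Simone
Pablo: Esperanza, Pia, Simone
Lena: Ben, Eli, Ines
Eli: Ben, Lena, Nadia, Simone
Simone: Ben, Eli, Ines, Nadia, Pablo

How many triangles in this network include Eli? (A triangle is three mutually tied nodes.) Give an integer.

Eli's neighbors: Ben, Lena, Nadia, and Simone.
Neighbor pairs that are themselves tied: Eli–Ben–Lena; Eli–Ben–Nadia; Eli–Ben–Simone; Eli–Nadia–Simone. Each forms one triangle with Eli, for 4 in total.

4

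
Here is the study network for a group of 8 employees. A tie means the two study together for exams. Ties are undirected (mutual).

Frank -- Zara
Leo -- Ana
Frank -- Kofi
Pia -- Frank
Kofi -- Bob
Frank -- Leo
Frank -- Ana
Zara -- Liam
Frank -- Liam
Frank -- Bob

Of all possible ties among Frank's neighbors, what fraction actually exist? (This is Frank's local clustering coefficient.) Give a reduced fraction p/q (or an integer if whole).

1/7

Frank's neighbors: Ana, Bob, Kofi, Leo, Liam, Pia, and Zara (k = 7).
Possible neighbor pairs: C(7,2) = 21. Edges among them: Ana–Leo, Bob–Kofi, Liam–Zara → e = 3.
Clustering(Frank) = 3/21 = 1/7.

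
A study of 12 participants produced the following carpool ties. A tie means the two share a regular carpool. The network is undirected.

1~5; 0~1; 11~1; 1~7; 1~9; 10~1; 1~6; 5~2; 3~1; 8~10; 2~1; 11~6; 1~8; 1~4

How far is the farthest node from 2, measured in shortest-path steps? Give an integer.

Distances from 2: 0:2, 1:1, 3:2, 4:2, 5:1, 6:2, 7:2, 8:2, 9:2, 10:2, 11:2.
The largest is 2 (to 0, 9, 6, 8, 11, 7, 10, 4, and 3), so the eccentricity of 2 is 2.

2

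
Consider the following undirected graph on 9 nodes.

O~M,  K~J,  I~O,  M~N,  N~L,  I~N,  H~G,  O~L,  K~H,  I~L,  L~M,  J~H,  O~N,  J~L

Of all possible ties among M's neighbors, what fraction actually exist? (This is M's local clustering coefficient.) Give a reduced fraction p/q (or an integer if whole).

1

M's neighbors: L, N, and O (k = 3).
Possible neighbor pairs: C(3,2) = 3. Edges among them: L–N, L–O, N–O → e = 3.
Clustering(M) = 3/3 = 1.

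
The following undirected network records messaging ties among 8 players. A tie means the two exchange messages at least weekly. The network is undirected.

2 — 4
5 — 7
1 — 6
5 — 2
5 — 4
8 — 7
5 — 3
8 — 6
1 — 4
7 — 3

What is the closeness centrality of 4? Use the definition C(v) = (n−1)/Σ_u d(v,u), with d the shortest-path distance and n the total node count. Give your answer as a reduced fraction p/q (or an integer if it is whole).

Distances from 4: 1:1, 2:1, 3:2, 5:1, 6:2, 7:2, 8:3. Sum = 12.
n = 8, so closeness = 7/12.

7/12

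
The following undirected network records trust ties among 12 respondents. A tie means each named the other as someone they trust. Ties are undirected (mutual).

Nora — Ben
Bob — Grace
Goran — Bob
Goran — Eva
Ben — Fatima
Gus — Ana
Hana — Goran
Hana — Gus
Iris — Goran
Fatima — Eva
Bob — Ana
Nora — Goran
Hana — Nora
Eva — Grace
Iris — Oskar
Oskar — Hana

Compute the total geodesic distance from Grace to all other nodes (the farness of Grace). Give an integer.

27

Distances from Grace: Ana:2, Ben:3, Bob:1, Eva:1, Fatima:2, Goran:2, Gus:3, Hana:3, Iris:3, Nora:3, Oskar:4.
Sum = 2 + 3 + 1 + 1 + 2 + 2 + 3 + 3 + 3 + 3 + 4 = 27.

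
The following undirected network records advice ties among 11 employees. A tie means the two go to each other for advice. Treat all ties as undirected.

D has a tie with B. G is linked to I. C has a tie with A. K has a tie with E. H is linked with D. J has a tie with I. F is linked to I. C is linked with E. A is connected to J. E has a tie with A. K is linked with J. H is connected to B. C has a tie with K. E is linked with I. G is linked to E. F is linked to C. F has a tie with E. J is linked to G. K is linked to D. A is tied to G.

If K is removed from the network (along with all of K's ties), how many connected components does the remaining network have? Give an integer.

Without K, the remaining ties split the others into: {B, D, H}; {A, C, E, F, G, I, J}.
That's 2 separate components.

2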